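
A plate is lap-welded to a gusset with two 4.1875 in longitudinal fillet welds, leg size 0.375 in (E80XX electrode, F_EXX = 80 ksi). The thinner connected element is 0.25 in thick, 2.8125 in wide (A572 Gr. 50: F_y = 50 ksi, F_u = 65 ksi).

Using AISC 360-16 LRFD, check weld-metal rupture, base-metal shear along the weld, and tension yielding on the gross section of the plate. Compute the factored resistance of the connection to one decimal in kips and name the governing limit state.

Weld metal: throat = 0.707×0.375 = 0.26513 in, L = 2×4.1875 = 8.375 in. φR_n = 0.75 × 0.6 × 80 × 0.26513 × 8.375 = 79.9 kips.
Base metal shear (0.25 in plate): yield φR_n = 1.0×0.6×50×0.25×8.375 = 62.8 kips; rupture φR_n = 0.75×0.6×65×0.25×8.375 = 61.2 kips; take 61.2 kips (rupture).
Tension yield (gross): A_g = 2.8125×0.25 = 0.70313 in². φR_n = 0.90 × 50 × 0.70313 = 31.6 kips.
Governing: min(79.9, 61.2, 31.6) = 31.6 kips → gross-section yield.

31.6 kips (gross-section yield governs)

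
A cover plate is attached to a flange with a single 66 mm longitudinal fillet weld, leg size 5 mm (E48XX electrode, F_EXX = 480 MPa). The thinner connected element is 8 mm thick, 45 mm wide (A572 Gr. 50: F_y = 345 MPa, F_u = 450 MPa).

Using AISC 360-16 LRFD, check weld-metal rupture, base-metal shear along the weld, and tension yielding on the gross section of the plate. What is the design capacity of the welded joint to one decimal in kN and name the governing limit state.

Weld metal: throat = 0.707×5 = 3.535 mm, L = 66 mm. φR_n = 0.75 × 0.6 × 480 × 3.535 × 66 = 50.4 kN.
Base metal shear (8 mm plate): yield φR_n = 1.0×0.6×345×8×66 = 109.3 kN; rupture φR_n = 0.75×0.6×450×8×66 = 106.9 kN; take 106.9 kN (rupture).
Tension yield (gross): A_g = 45×8 = 360 mm². φR_n = 0.90 × 345 × 360 = 111.8 kN.
Governing: min(50.4, 106.9, 111.8) = 50.4 kN → weld metal.

50.4 kN (weld metal governs)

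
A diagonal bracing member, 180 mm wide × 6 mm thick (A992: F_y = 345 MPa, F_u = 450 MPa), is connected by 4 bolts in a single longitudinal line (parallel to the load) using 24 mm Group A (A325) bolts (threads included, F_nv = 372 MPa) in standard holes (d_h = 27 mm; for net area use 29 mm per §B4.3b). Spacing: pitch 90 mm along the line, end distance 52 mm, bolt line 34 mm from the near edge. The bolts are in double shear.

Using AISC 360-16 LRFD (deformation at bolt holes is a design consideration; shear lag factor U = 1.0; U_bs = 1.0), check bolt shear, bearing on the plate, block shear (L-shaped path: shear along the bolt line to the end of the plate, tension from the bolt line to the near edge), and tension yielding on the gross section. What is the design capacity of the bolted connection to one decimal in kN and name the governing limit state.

307.4 kN (block shear governs)

Bolt shear: A_b = π(24)²/4 = 452.39 mm². φR_n = 0.75 × 372 × 452.39 × 4 × 2 = 1009.7 kN.
Bearing (6 mm plate, F_u = 450 MPa): end bolts L_c = 52 − 27/2 = 38.5, R_n = min(1.2×38.5×6×450, 2.4×24×6×450) = 124.74 kN/bolt; interior L_c = 90 − 27 = 63, R_n = 155.52 kN/bolt. φR_n = 0.75 × (1×124.74 + 3×155.52) = 443.5 kN.
Block shear: shear path 1×[52+3×90] = 1×322 mm, A_gv = 1932, A_nv = 1×(322 − 3.5×29)×6 = 1323 mm²; tension to near edge: (34 − 0.5×29)×6 = 117 mm². R_n = min(0.6×450×1323, 0.6×345×1932) + 1.0×450×117 = min(357.21, 399.92) + 52.65 = 409.86 kN. φR_n = 0.75 × 409.86 = 307.4 kN.
Tension yield (gross): A_g = 180×6 = 1080 mm². φR_n = 0.90 × 345 × 1080 = 335.3 kN.
Governing: min(1009.7, 443.5, 307.4, 335.3) = 307.4 kN → block shear.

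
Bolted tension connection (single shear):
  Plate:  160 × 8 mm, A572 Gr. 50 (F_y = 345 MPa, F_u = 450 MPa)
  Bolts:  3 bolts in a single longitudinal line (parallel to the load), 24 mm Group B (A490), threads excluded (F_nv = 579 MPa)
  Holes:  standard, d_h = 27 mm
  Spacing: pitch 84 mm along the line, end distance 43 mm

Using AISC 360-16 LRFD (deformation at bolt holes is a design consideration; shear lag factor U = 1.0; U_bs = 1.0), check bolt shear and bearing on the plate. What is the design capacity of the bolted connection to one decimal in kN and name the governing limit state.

Bolt shear: A_b = π(24)²/4 = 452.39 mm². φR_n = 0.75 × 579 × 452.39 × 3 × 1 = 589.4 kN.
Bearing (8 mm plate, F_u = 450 MPa): end bolts L_c = 43 − 27/2 = 29.5, R_n = min(1.2×29.5×8×450, 2.4×24×8×450) = 127.44 kN/bolt; interior L_c = 84 − 27 = 57, R_n = 207.36 kN/bolt. φR_n = 0.75 × (1×127.44 + 2×207.36) = 406.6 kN.
Governing: min(589.4, 406.6) = 406.6 kN → bearing.

406.6 kN (bearing governs)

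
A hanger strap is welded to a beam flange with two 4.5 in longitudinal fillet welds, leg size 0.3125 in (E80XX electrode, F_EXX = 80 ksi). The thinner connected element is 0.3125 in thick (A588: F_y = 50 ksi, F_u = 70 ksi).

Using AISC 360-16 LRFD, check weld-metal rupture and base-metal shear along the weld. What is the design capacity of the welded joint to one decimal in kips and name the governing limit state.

Weld metal: throat = 0.707×0.3125 = 0.22094 in, L = 2×4.5 = 9 in. φR_n = 0.75 × 0.6 × 80 × 0.22094 × 9 = 71.6 kips.
Base metal shear (0.3125 in plate): yield φR_n = 1.0×0.6×50×0.3125×9 = 84.4 kips; rupture φR_n = 0.75×0.6×70×0.3125×9 = 88.6 kips; take 84.4 kips (yield).
Governing: min(71.6, 84.4) = 71.6 kips → weld metal.

71.6 kips (weld metal governs)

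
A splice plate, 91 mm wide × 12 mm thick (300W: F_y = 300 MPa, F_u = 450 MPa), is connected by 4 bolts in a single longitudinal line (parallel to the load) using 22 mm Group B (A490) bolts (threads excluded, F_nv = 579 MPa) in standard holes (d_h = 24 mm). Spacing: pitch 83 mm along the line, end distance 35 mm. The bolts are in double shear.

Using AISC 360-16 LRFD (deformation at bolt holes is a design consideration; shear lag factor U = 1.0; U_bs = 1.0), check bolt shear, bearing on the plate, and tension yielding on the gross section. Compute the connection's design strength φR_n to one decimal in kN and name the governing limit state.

294.8 kN (gross-section yield governs)

Bolt shear: A_b = π(22)²/4 = 380.13 mm². φR_n = 0.75 × 579 × 380.13 × 4 × 2 = 1320.6 kN.
Bearing (12 mm plate, F_u = 450 MPa): end bolts L_c = 35 − 24/2 = 23, R_n = min(1.2×23×12×450, 2.4×22×12×450) = 149.04 kN/bolt; interior L_c = 83 − 24 = 59, R_n = 285.12 kN/bolt. φR_n = 0.75 × (1×149.04 + 3×285.12) = 753.3 kN.
Tension yield (gross): A_g = 91×12 = 1092 mm². φR_n = 0.90 × 300 × 1092 = 294.8 kN.
Governing: min(1320.6, 753.3, 294.8) = 294.8 kN → gross-section yield.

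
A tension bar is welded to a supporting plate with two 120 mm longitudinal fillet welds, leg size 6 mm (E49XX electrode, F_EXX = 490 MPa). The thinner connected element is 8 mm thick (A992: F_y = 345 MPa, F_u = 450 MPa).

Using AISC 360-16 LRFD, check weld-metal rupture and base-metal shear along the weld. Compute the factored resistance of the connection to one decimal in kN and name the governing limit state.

224.5 kN (weld metal governs)

Weld metal: throat = 0.707×6 = 4.242 mm, L = 2×120 = 240 mm. φR_n = 0.75 × 0.6 × 490 × 4.242 × 240 = 224.5 kN.
Base metal shear (8 mm plate): yield φR_n = 1.0×0.6×345×8×240 = 397.4 kN; rupture φR_n = 0.75×0.6×450×8×240 = 388.8 kN; take 388.8 kN (rupture).
Governing: min(224.5, 388.8) = 224.5 kN → weld metal.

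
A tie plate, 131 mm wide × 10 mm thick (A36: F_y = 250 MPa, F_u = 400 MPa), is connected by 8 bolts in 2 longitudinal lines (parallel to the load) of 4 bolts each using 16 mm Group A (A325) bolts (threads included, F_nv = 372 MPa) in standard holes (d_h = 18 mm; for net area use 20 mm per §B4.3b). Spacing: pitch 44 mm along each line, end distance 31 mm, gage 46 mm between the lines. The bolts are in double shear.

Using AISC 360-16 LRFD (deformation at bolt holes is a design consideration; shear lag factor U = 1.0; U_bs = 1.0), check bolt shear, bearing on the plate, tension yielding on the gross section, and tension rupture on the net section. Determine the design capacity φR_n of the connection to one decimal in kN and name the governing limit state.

Bolt shear: A_b = π(16)²/4 = 201.06 mm². φR_n = 0.75 × 372 × 201.06 × 8 × 2 = 897.5 kN.
Bearing (10 mm plate, F_u = 400 MPa): end bolts L_c = 31 − 18/2 = 22, R_n = min(1.2×22×10×400, 2.4×16×10×400) = 105.6 kN/bolt; interior L_c = 44 − 18 = 26, R_n = 124.8 kN/bolt. φR_n = 0.75 × (2×105.6 + 6×124.8) = 720.0 kN.
Tension yield (gross): A_g = 131×10 = 1310 mm². φR_n = 0.90 × 250 × 1310 = 294.8 kN.
Tension rupture (net): A_n = (131 − 2×20)×10 = 910 mm² (U = 1.0, A_e = A_n). φR_n = 0.75 × 400 × 910 = 273.0 kN.
Governing: min(897.5, 720.0, 294.8, 273.0) = 273.0 kN → net-section rupture.

273.0 kN (net-section rupture governs)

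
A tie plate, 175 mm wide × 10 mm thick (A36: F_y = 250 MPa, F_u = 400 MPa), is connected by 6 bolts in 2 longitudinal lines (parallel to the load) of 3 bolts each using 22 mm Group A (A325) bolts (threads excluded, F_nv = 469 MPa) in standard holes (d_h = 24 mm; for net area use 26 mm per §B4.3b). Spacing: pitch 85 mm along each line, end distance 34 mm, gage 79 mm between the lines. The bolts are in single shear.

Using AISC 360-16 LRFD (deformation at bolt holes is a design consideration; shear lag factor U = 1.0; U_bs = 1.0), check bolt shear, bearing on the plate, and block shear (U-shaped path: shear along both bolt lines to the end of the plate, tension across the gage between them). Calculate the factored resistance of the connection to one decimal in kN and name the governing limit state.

618.0 kN (block shear governs)

Bolt shear: A_b = π(22)²/4 = 380.13 mm². φR_n = 0.75 × 469 × 380.13 × 6 × 1 = 802.3 kN.
Bearing (10 mm plate, F_u = 400 MPa): end bolts L_c = 34 − 24/2 = 22, R_n = min(1.2×22×10×400, 2.4×22×10×400) = 105.6 kN/bolt; interior L_c = 85 − 24 = 61, R_n = 211.2 kN/bolt. φR_n = 0.75 × (2×105.6 + 4×211.2) = 792.0 kN.
Block shear: shear path 2×[34+2×85] = 2×204 mm, A_gv = 4080, A_nv = 2×(204 − 2.5×26)×10 = 2780 mm²; tension across gage: (79 − 1×26)×10 = 530 mm². R_n = min(0.6×400×2780, 0.6×250×4080) + 1.0×400×530 = min(667.2, 612) + 212 = 824 kN. φR_n = 0.75 × 824 = 618.0 kN.
Governing: min(802.3, 792.0, 618.0) = 618.0 kN → block shear.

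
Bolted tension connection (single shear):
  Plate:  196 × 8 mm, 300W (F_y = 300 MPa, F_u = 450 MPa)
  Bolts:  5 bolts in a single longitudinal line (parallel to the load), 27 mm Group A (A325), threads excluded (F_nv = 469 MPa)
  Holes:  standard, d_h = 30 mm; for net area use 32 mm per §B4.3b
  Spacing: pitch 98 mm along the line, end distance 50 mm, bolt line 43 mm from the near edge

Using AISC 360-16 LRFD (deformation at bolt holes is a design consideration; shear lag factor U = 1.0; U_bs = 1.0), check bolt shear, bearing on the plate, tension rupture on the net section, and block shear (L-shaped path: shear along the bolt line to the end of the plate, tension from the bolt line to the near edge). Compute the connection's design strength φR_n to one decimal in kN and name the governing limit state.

Bolt shear: A_b = π(27)²/4 = 572.56 mm². φR_n = 0.75 × 469 × 572.56 × 5 × 1 = 1007.0 kN.
Bearing (8 mm plate, F_u = 450 MPa): end bolts L_c = 50 − 30/2 = 35, R_n = min(1.2×35×8×450, 2.4×27×8×450) = 151.2 kN/bolt; interior L_c = 98 − 30 = 68, R_n = 233.28 kN/bolt. φR_n = 0.75 × (1×151.2 + 4×233.28) = 813.2 kN.
Tension rupture (net): A_n = (196 − 1×32)×8 = 1312 mm² (U = 1.0, A_e = A_n). φR_n = 0.75 × 450 × 1312 = 442.8 kN.
Block shear: shear path 1×[50+4×98] = 1×442 mm, A_gv = 3536, A_nv = 1×(442 − 4.5×32)×8 = 2384 mm²; tension to near edge: (43 − 0.5×32)×8 = 216 mm². R_n = min(0.6×450×2384, 0.6×300×3536) + 1.0×450×216 = min(643.68, 636.48) + 97.2 = 733.68 kN. φR_n = 0.75 × 733.68 = 550.3 kN.
Governing: min(1007.0, 813.2, 442.8, 550.3) = 442.8 kN → net-section rupture.

442.8 kN (net-section rupture governs)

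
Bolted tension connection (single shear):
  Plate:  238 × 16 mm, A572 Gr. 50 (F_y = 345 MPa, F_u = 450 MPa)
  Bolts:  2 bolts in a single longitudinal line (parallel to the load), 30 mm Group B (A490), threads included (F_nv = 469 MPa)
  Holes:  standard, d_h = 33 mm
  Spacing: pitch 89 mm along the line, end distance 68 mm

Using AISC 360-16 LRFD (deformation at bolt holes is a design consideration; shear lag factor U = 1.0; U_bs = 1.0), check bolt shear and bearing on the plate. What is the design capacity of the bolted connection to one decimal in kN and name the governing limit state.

497.3 kN (bolt shear governs)

Bolt shear: A_b = π(30)²/4 = 706.86 mm². φR_n = 0.75 × 469 × 706.86 × 2 × 1 = 497.3 kN.
Bearing (16 mm plate, F_u = 450 MPa): end bolts L_c = 68 − 33/2 = 51.5, R_n = min(1.2×51.5×16×450, 2.4×30×16×450) = 444.96 kN/bolt; interior L_c = 89 − 33 = 56, R_n = 483.84 kN/bolt. φR_n = 0.75 × (1×444.96 + 1×483.84) = 696.6 kN.
Governing: min(497.3, 696.6) = 497.3 kN → bolt shear.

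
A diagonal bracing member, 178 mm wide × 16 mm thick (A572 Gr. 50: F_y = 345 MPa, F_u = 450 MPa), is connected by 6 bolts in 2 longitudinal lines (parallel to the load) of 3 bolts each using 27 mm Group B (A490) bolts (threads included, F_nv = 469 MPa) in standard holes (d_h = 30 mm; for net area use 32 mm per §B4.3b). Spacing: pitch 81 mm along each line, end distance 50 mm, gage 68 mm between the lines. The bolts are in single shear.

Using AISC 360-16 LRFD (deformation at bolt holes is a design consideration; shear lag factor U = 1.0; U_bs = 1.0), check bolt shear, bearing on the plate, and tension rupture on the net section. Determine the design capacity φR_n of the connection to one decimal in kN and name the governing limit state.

615.6 kN (net-section rupture governs)

Bolt shear: A_b = π(27)²/4 = 572.56 mm². φR_n = 0.75 × 469 × 572.56 × 6 × 1 = 1208.4 kN.
Bearing (16 mm plate, F_u = 450 MPa): end bolts L_c = 50 − 30/2 = 35, R_n = min(1.2×35×16×450, 2.4×27×16×450) = 302.4 kN/bolt; interior L_c = 81 − 30 = 51, R_n = 440.64 kN/bolt. φR_n = 0.75 × (2×302.4 + 4×440.64) = 1775.5 kN.
Tension rupture (net): A_n = (178 − 2×32)×16 = 1824 mm² (U = 1.0, A_e = A_n). φR_n = 0.75 × 450 × 1824 = 615.6 kN.
Governing: min(1208.4, 1775.5, 615.6) = 615.6 kN → net-section rupture.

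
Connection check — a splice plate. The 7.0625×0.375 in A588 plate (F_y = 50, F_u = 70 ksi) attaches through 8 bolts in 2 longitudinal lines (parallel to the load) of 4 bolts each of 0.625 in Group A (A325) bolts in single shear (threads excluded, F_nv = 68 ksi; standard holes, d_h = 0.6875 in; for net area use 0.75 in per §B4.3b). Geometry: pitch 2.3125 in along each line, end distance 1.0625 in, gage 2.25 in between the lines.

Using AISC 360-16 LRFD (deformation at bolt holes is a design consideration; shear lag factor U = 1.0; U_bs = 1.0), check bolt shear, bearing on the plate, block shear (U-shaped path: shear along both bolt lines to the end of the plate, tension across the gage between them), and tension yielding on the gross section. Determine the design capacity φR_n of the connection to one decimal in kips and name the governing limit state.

Bolt shear: A_b = π(0.625)²/4 = 0.3068 in². φR_n = 0.75 × 68 × 0.3068 × 8 × 1 = 125.2 kips.
Bearing (0.375 in plate, F_u = 70 ksi): end bolts L_c = 1.0625 − 0.6875/2 = 0.71875, R_n = min(1.2×0.71875×0.375×70, 2.4×0.625×0.375×70) = 22.641 kips/bolt; interior L_c = 2.3125 − 0.6875 = 1.625, R_n = 39.375 kips/bolt. φR_n = 0.75 × (2×22.641 + 6×39.375) = 211.1 kips.
Block shear: shear path 2×[1.0625+3×2.3125] = 2×8 in, A_gv = 6, A_nv = 2×(8 − 3.5×0.75)×0.375 = 4.0313 in²; tension across gage: (2.25 − 1×0.75)×0.375 = 0.5625 in². R_n = min(0.6×70×4.0313, 0.6×50×6) + 1.0×70×0.5625 = min(169.31, 180) + 39.375 = 208.69 kips. φR_n = 0.75 × 208.69 = 156.5 kips.
Tension yield (gross): A_g = 7.0625×0.375 = 2.6484 in². φR_n = 0.90 × 50 × 2.6484 = 119.2 kips.
Governing: min(125.2, 211.1, 156.5, 119.2) = 119.2 kips → gross-section yield.

119.2 kips (gross-section yield governs)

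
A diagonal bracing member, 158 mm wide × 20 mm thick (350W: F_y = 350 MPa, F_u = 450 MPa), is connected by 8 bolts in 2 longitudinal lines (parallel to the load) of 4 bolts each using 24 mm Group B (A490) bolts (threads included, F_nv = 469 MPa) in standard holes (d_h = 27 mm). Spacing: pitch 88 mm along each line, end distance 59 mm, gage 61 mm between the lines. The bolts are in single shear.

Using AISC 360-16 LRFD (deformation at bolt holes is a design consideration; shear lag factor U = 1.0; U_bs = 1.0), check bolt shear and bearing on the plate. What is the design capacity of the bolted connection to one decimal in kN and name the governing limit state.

Bolt shear: A_b = π(24)²/4 = 452.39 mm². φR_n = 0.75 × 469 × 452.39 × 8 × 1 = 1273.0 kN.
Bearing (20 mm plate, F_u = 450 MPa): end bolts L_c = 59 − 27/2 = 45.5, R_n = min(1.2×45.5×20×450, 2.4×24×20×450) = 491.4 kN/bolt; interior L_c = 88 − 27 = 61, R_n = 518.4 kN/bolt. φR_n = 0.75 × (2×491.4 + 6×518.4) = 3069.9 kN.
Governing: min(1273.0, 3069.9) = 1273.0 kN → bolt shear.

1273.0 kN (bolt shear governs)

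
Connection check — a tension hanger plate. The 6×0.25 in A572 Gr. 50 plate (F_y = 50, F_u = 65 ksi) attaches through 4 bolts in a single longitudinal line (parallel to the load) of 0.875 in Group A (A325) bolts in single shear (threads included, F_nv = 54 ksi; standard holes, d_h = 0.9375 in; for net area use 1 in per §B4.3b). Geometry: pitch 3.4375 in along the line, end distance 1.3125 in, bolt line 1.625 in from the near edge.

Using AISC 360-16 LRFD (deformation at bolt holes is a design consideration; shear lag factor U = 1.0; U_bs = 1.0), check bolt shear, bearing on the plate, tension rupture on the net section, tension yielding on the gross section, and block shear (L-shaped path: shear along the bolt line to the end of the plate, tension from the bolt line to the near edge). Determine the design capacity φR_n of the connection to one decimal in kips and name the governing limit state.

Bolt shear: A_b = π(0.875)²/4 = 0.60132 in². φR_n = 0.75 × 54 × 0.60132 × 4 × 1 = 97.4 kips.
Bearing (0.25 in plate, F_u = 65 ksi): end bolts L_c = 1.3125 − 0.9375/2 = 0.84375, R_n = min(1.2×0.84375×0.25×65, 2.4×0.875×0.25×65) = 16.453 kips/bolt; interior L_c = 3.4375 − 0.9375 = 2.5, R_n = 34.125 kips/bolt. φR_n = 0.75 × (1×16.453 + 3×34.125) = 89.1 kips.
Tension rupture (net): A_n = (6 − 1×1)×0.25 = 1.25 in² (U = 1.0, A_e = A_n). φR_n = 0.75 × 65 × 1.25 = 60.9 kips.
Tension yield (gross): A_g = 6×0.25 = 1.5 in². φR_n = 0.90 × 50 × 1.5 = 67.5 kips.
Block shear: shear path 1×[1.3125+3×3.4375] = 1×11.625 in, A_gv = 2.9063, A_nv = 1×(11.625 − 3.5×1)×0.25 = 2.0313 in²; tension to near edge: (1.625 − 0.5×1)×0.25 = 0.28125 in². R_n = min(0.6×65×2.0313, 0.6×50×2.9063) + 1.0×65×0.28125 = min(79.221, 87.189) + 18.281 = 97.502 kips. φR_n = 0.75 × 97.502 = 73.1 kips.
Governing: min(97.4, 89.1, 60.9, 67.5, 73.1) = 60.9 kips → net-section rupture.

60.9 kips (net-section rupture governs)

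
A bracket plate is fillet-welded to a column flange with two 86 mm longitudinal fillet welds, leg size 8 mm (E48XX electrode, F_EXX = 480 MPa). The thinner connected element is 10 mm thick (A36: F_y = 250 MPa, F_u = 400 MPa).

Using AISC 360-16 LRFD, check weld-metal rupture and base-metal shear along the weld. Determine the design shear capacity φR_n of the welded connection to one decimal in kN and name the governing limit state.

Weld metal: throat = 0.707×8 = 5.656 mm, L = 2×86 = 172 mm. φR_n = 0.75 × 0.6 × 480 × 5.656 × 172 = 210.1 kN.
Base metal shear (10 mm plate): yield φR_n = 1.0×0.6×250×10×172 = 258.0 kN; rupture φR_n = 0.75×0.6×400×10×172 = 309.6 kN; take 258.0 kN (yield).
Governing: min(210.1, 258.0) = 210.1 kN → weld metal.

210.1 kN (weld metal governs)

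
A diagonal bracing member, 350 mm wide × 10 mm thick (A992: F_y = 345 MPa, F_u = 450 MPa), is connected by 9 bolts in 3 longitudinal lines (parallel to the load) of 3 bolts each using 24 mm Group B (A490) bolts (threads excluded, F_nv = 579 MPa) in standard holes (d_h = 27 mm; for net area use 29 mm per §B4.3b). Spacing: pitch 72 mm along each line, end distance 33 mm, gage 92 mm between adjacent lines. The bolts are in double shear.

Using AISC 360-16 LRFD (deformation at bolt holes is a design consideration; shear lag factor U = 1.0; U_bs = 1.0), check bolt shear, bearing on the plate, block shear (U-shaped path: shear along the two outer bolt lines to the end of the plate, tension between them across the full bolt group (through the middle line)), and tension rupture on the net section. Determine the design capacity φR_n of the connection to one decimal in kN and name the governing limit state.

Bolt shear: A_b = π(24)²/4 = 452.39 mm². φR_n = 0.75 × 579 × 452.39 × 9 × 2 = 3536.1 kN.
Bearing (10 mm plate, F_u = 450 MPa): end bolts L_c = 33 − 27/2 = 19.5, R_n = min(1.2×19.5×10×450, 2.4×24×10×450) = 105.3 kN/bolt; interior L_c = 72 − 27 = 45, R_n = 243 kN/bolt. φR_n = 0.75 × (3×105.3 + 6×243) = 1330.4 kN.
Block shear: shear path 2×[33+2×72] = 2×177 mm, A_gv = 3540, A_nv = 2×(177 − 2.5×29)×10 = 2090 mm²; tension across gage: (184 − 2×29)×10 = 1260 mm². R_n = min(0.6×450×2090, 0.6×345×3540) + 1.0×450×1260 = min(564.3, 732.78) + 567 = 1131.3 kN. φR_n = 0.75 × 1131.3 = 848.5 kN.
Tension rupture (net): A_n = (350 − 3×29)×10 = 2630 mm² (U = 1.0, A_e = A_n). φR_n = 0.75 × 450 × 2630 = 887.6 kN.
Governing: min(3536.1, 1330.4, 848.5, 887.6) = 848.5 kN → block shear.

848.5 kN (block shear governs)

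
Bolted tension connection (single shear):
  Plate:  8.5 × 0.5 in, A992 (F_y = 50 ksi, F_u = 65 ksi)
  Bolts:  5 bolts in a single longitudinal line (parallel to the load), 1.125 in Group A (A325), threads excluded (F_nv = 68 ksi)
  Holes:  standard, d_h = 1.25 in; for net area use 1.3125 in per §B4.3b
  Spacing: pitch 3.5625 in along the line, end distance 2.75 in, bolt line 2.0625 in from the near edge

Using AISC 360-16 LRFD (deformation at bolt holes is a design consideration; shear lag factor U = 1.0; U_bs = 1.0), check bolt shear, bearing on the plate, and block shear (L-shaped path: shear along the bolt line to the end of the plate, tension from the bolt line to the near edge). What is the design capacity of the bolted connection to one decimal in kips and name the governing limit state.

196.5 kips (block shear governs)

Bolt shear: A_b = π(1.125)²/4 = 0.99402 in². φR_n = 0.75 × 68 × 0.99402 × 5 × 1 = 253.5 kips.
Bearing (0.5 in plate, F_u = 65 ksi): end bolts L_c = 2.75 − 1.25/2 = 2.125, R_n = min(1.2×2.125×0.5×65, 2.4×1.125×0.5×65) = 82.875 kips/bolt; interior L_c = 3.5625 − 1.25 = 2.3125, R_n = 87.75 kips/bolt. φR_n = 0.75 × (1×82.875 + 4×87.75) = 325.4 kips.
Block shear: shear path 1×[2.75+4×3.5625] = 1×17 in, A_gv = 8.5, A_nv = 1×(17 − 4.5×1.3125)×0.5 = 5.5469 in²; tension to near edge: (2.0625 − 0.5×1.3125)×0.5 = 0.70313 in². R_n = min(0.6×65×5.5469, 0.6×50×8.5) + 1.0×65×0.70313 = min(216.33, 255) + 45.703 = 262.03 kips. φR_n = 0.75 × 262.03 = 196.5 kips.
Governing: min(253.5, 325.4, 196.5) = 196.5 kips → block shear.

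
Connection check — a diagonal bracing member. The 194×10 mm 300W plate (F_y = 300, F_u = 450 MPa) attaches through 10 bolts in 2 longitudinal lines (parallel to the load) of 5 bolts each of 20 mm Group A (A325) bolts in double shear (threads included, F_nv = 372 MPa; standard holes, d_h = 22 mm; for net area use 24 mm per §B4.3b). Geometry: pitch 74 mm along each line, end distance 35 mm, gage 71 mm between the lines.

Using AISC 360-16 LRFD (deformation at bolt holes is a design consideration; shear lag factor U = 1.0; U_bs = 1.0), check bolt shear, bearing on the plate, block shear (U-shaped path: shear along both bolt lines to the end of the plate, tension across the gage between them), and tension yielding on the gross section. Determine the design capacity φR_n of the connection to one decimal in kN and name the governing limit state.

523.8 kN (gross-section yield governs)

Bolt shear: A_b = π(20)²/4 = 314.16 mm². φR_n = 0.75 × 372 × 314.16 × 10 × 2 = 1753.0 kN.
Bearing (10 mm plate, F_u = 450 MPa): end bolts L_c = 35 − 22/2 = 24, R_n = min(1.2×24×10×450, 2.4×20×10×450) = 129.6 kN/bolt; interior L_c = 74 − 22 = 52, R_n = 216 kN/bolt. φR_n = 0.75 × (2×129.6 + 8×216) = 1490.4 kN.
Block shear: shear path 2×[35+4×74] = 2×331 mm, A_gv = 6620, A_nv = 2×(331 − 4.5×24)×10 = 4460 mm²; tension across gage: (71 − 1×24)×10 = 470 mm². R_n = min(0.6×450×4460, 0.6×300×6620) + 1.0×450×470 = min(1204.2, 1191.6) + 211.5 = 1403.1 kN. φR_n = 0.75 × 1403.1 = 1052.3 kN.
Tension yield (gross): A_g = 194×10 = 1940 mm². φR_n = 0.90 × 300 × 1940 = 523.8 kN.
Governing: min(1753.0, 1490.4, 1052.3, 523.8) = 523.8 kN → gross-section yield.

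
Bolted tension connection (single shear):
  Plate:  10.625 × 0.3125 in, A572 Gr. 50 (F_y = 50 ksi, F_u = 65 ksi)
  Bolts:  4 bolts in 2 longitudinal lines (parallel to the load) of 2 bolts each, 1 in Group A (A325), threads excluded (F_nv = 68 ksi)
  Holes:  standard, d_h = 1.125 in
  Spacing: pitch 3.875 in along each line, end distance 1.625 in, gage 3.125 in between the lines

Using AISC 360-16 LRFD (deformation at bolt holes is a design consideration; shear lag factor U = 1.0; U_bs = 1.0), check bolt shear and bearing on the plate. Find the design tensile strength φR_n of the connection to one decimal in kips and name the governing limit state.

Bolt shear: A_b = π(1)²/4 = 0.7854 in². φR_n = 0.75 × 68 × 0.7854 × 4 × 1 = 160.2 kips.
Bearing (0.3125 in plate, F_u = 65 ksi): end bolts L_c = 1.625 − 1.125/2 = 1.0625, R_n = min(1.2×1.0625×0.3125×65, 2.4×1×0.3125×65) = 25.898 kips/bolt; interior L_c = 3.875 − 1.125 = 2.75, R_n = 48.75 kips/bolt. φR_n = 0.75 × (2×25.898 + 2×48.75) = 112.0 kips.
Governing: min(160.2, 112.0) = 112.0 kips → bearing.

112.0 kips (bearing governs)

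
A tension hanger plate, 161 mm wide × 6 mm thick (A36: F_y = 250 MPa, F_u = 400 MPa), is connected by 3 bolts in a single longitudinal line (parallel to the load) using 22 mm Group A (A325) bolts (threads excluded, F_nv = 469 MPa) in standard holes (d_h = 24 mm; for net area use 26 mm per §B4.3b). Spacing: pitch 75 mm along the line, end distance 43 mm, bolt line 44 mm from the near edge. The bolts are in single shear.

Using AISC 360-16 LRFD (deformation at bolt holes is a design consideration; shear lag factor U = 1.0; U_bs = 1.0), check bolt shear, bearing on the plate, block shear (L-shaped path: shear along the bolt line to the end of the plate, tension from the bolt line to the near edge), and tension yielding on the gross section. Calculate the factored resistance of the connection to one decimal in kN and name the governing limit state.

Bolt shear: A_b = π(22)²/4 = 380.13 mm². φR_n = 0.75 × 469 × 380.13 × 3 × 1 = 401.1 kN.
Bearing (6 mm plate, F_u = 400 MPa): end bolts L_c = 43 − 24/2 = 31, R_n = min(1.2×31×6×400, 2.4×22×6×400) = 89.28 kN/bolt; interior L_c = 75 − 24 = 51, R_n = 126.72 kN/bolt. φR_n = 0.75 × (1×89.28 + 2×126.72) = 257.0 kN.
Block shear: shear path 1×[43+2×75] = 1×193 mm, A_gv = 1158, A_nv = 1×(193 − 2.5×26)×6 = 768 mm²; tension to near edge: (44 − 0.5×26)×6 = 186 mm². R_n = min(0.6×400×768, 0.6×250×1158) + 1.0×400×186 = min(184.32, 173.7) + 74.4 = 248.1 kN. φR_n = 0.75 × 248.1 = 186.1 kN.
Tension yield (gross): A_g = 161×6 = 966 mm². φR_n = 0.90 × 250 × 966 = 217.4 kN.
Governing: min(401.1, 257.0, 186.1, 217.4) = 186.1 kN → block shear.

186.1 kN (block shear governs)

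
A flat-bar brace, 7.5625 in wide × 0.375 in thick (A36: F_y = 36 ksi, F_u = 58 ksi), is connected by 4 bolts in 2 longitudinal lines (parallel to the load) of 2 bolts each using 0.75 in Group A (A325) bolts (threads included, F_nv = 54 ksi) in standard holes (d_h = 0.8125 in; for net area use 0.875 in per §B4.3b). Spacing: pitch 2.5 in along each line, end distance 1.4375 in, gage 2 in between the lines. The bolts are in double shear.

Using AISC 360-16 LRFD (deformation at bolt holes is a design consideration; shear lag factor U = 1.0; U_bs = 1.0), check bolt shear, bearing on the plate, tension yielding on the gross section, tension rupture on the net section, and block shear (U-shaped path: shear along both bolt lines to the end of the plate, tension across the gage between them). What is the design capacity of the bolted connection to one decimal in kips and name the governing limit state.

Bolt shear: A_b = π(0.75)²/4 = 0.44179 in². φR_n = 0.75 × 54 × 0.44179 × 4 × 2 = 143.1 kips.
Bearing (0.375 in plate, F_u = 58 ksi): end bolts L_c = 1.4375 − 0.8125/2 = 1.03125, R_n = min(1.2×1.03125×0.375×58, 2.4×0.75×0.375×58) = 26.916 kips/bolt; interior L_c = 2.5 − 0.8125 = 1.6875, R_n = 39.15 kips/bolt. φR_n = 0.75 × (2×26.916 + 2×39.15) = 99.1 kips.
Tension yield (gross): A_g = 7.5625×0.375 = 2.8359 in². φR_n = 0.90 × 36 × 2.8359 = 91.9 kips.
Tension rupture (net): A_n = (7.5625 − 2×0.875)×0.375 = 2.1797 in² (U = 1.0, A_e = A_n). φR_n = 0.75 × 58 × 2.1797 = 94.8 kips.
Block shear: shear path 2×[1.4375+1×2.5] = 2×3.9375 in, A_gv = 2.9531, A_nv = 2×(3.9375 − 1.5×0.875)×0.375 = 1.9688 in²; tension across gage: (2 − 1×0.875)×0.375 = 0.42188 in². R_n = min(0.6×58×1.9688, 0.6×36×2.9531) + 1.0×58×0.42188 = min(68.514, 63.787) + 24.469 = 88.256 kips. φR_n = 0.75 × 88.256 = 66.2 kips.
Governing: min(143.1, 99.1, 91.9, 94.8, 66.2) = 66.2 kips → block shear.

66.2 kips (block shear governs)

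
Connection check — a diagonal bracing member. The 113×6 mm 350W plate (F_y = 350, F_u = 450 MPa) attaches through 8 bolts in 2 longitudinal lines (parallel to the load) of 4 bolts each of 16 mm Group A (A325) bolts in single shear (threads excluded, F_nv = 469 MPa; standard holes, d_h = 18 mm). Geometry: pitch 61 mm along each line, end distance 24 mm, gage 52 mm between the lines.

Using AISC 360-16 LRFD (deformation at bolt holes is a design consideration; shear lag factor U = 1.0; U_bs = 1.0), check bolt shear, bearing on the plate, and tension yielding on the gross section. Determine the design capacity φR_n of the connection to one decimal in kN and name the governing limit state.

213.6 kN (gross-section yield governs)

Bolt shear: A_b = π(16)²/4 = 201.06 mm². φR_n = 0.75 × 469 × 201.06 × 8 × 1 = 565.8 kN.
Bearing (6 mm plate, F_u = 450 MPa): end bolts L_c = 24 − 18/2 = 15, R_n = min(1.2×15×6×450, 2.4×16×6×450) = 48.6 kN/bolt; interior L_c = 61 − 18 = 43, R_n = 103.68 kN/bolt. φR_n = 0.75 × (2×48.6 + 6×103.68) = 539.5 kN.
Tension yield (gross): A_g = 113×6 = 678 mm². φR_n = 0.90 × 350 × 678 = 213.6 kN.
Governing: min(565.8, 539.5, 213.6) = 213.6 kN → gross-section yield.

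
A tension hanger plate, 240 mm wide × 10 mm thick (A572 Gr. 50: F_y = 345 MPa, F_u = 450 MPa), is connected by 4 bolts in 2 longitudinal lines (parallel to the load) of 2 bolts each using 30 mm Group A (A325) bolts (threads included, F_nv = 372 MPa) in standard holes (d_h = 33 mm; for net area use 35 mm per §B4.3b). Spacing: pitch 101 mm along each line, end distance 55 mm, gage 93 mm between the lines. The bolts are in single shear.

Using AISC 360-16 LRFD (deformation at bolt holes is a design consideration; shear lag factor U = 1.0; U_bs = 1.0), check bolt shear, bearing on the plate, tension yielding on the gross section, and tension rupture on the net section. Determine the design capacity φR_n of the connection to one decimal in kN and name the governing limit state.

573.8 kN (net-section rupture governs)

Bolt shear: A_b = π(30)²/4 = 706.86 mm². φR_n = 0.75 × 372 × 706.86 × 4 × 1 = 788.9 kN.
Bearing (10 mm plate, F_u = 450 MPa): end bolts L_c = 55 − 33/2 = 38.5, R_n = min(1.2×38.5×10×450, 2.4×30×10×450) = 207.9 kN/bolt; interior L_c = 101 − 33 = 68, R_n = 324 kN/bolt. φR_n = 0.75 × (2×207.9 + 2×324) = 797.9 kN.
Tension yield (gross): A_g = 240×10 = 2400 mm². φR_n = 0.90 × 345 × 2400 = 745.2 kN.
Tension rupture (net): A_n = (240 − 2×35)×10 = 1700 mm² (U = 1.0, A_e = A_n). φR_n = 0.75 × 450 × 1700 = 573.8 kN.
Governing: min(788.9, 797.9, 745.2, 573.8) = 573.8 kN → net-section rupture.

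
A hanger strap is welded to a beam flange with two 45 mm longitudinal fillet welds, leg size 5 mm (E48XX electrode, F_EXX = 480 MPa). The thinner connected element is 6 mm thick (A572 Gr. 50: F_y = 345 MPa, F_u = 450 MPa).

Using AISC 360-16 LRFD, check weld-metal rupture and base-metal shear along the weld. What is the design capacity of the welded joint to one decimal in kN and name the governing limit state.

Weld metal: throat = 0.707×5 = 3.535 mm, L = 2×45 = 90 mm. φR_n = 0.75 × 0.6 × 480 × 3.535 × 90 = 68.7 kN.
Base metal shear (6 mm plate): yield φR_n = 1.0×0.6×345×6×90 = 111.8 kN; rupture φR_n = 0.75×0.6×450×6×90 = 109.4 kN; take 109.4 kN (rupture).
Governing: min(68.7, 109.4) = 68.7 kN → weld metal.

68.7 kN (weld metal governs)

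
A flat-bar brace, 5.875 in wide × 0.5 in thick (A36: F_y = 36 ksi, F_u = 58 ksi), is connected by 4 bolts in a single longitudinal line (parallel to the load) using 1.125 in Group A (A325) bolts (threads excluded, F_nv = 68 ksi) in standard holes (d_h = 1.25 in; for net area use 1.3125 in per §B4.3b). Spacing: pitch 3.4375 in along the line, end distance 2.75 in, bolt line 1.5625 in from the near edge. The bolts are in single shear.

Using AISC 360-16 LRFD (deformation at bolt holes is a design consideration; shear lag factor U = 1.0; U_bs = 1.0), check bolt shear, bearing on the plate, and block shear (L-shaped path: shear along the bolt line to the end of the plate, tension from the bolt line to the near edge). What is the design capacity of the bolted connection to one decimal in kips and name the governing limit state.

Bolt shear: A_b = π(1.125)²/4 = 0.99402 in². φR_n = 0.75 × 68 × 0.99402 × 4 × 1 = 202.8 kips.
Bearing (0.5 in plate, F_u = 58 ksi): end bolts L_c = 2.75 − 1.25/2 = 2.125, R_n = min(1.2×2.125×0.5×58, 2.4×1.125×0.5×58) = 73.95 kips/bolt; interior L_c = 3.4375 − 1.25 = 2.1875, R_n = 76.125 kips/bolt. φR_n = 0.75 × (1×73.95 + 3×76.125) = 226.7 kips.
Block shear: shear path 1×[2.75+3×3.4375] = 1×13.0625 in, A_gv = 6.5313, A_nv = 1×(13.0625 − 3.5×1.3125)×0.5 = 4.2344 in²; tension to near edge: (1.5625 − 0.5×1.3125)×0.5 = 0.45313 in². R_n = min(0.6×58×4.2344, 0.6×36×6.5313) + 1.0×58×0.45313 = min(147.36, 141.08) + 26.282 = 167.36 kips. φR_n = 0.75 × 167.36 = 125.5 kips.
Governing: min(202.8, 226.7, 125.5) = 125.5 kips → block shear.

125.5 kips (block shear governs)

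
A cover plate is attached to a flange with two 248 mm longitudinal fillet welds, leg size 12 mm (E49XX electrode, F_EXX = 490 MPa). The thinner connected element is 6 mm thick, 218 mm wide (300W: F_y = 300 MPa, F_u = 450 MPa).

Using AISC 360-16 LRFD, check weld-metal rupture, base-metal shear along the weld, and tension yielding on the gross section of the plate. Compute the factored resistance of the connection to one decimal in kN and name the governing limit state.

Weld metal: throat = 0.707×12 = 8.484 mm, L = 2×248 = 496 mm. φR_n = 0.75 × 0.6 × 490 × 8.484 × 496 = 927.9 kN.
Base metal shear (6 mm plate): yield φR_n = 1.0×0.6×300×6×496 = 535.7 kN; rupture φR_n = 0.75×0.6×450×6×496 = 602.6 kN; take 535.7 kN (yield).
Tension yield (gross): A_g = 218×6 = 1308 mm². φR_n = 0.90 × 300 × 1308 = 353.2 kN.
Governing: min(927.9, 535.7, 353.2) = 353.2 kN → gross-section yield.

353.2 kN (gross-section yield governs)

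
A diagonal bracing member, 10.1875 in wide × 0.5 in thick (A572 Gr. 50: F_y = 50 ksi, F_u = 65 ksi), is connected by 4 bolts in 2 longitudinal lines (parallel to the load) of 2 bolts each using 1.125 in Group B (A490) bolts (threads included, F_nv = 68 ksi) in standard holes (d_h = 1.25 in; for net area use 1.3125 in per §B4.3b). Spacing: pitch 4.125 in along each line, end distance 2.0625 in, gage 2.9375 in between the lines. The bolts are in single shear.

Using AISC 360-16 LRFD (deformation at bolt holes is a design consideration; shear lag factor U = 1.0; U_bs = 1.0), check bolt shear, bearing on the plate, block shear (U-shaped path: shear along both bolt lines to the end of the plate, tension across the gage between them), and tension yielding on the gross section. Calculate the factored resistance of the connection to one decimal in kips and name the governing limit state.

163.0 kips (block shear governs)

Bolt shear: A_b = π(1.125)²/4 = 0.99402 in². φR_n = 0.75 × 68 × 0.99402 × 4 × 1 = 202.8 kips.
Bearing (0.5 in plate, F_u = 65 ksi): end bolts L_c = 2.0625 − 1.25/2 = 1.4375, R_n = min(1.2×1.4375×0.5×65, 2.4×1.125×0.5×65) = 56.063 kips/bolt; interior L_c = 4.125 − 1.25 = 2.875, R_n = 87.75 kips/bolt. φR_n = 0.75 × (2×56.063 + 2×87.75) = 215.7 kips.
Block shear: shear path 2×[2.0625+1×4.125] = 2×6.1875 in, A_gv = 6.1875, A_nv = 2×(6.1875 − 1.5×1.3125)×0.5 = 4.2188 in²; tension across gage: (2.9375 − 1×1.3125)×0.5 = 0.8125 in². R_n = min(0.6×65×4.2188, 0.6×50×6.1875) + 1.0×65×0.8125 = min(164.53, 185.63) + 52.813 = 217.34 kips. φR_n = 0.75 × 217.34 = 163.0 kips.
Tension yield (gross): A_g = 10.1875×0.5 = 5.0938 in². φR_n = 0.90 × 50 × 5.0938 = 229.2 kips.
Governing: min(202.8, 215.7, 163.0, 229.2) = 163.0 kips → block shear.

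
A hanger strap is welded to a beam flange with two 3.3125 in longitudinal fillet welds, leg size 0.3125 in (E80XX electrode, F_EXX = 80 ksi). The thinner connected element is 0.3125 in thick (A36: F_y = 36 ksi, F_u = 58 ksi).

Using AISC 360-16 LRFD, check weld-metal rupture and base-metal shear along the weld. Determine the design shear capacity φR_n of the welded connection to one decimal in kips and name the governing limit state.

Weld metal: throat = 0.707×0.3125 = 0.22094 in, L = 2×3.3125 = 6.625 in. φR_n = 0.75 × 0.6 × 80 × 0.22094 × 6.625 = 52.7 kips.
Base metal shear (0.3125 in plate): yield φR_n = 1.0×0.6×36×0.3125×6.625 = 44.7 kips; rupture φR_n = 0.75×0.6×58×0.3125×6.625 = 54.0 kips; take 44.7 kips (yield).
Governing: min(52.7, 44.7) = 44.7 kips → base-metal shear.

44.7 kips (base-metal shear governs)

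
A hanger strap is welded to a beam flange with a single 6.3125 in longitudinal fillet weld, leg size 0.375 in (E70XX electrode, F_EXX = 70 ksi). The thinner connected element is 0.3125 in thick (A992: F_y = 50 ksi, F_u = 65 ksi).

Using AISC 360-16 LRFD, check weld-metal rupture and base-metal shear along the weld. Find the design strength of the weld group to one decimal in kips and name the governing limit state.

Weld metal: throat = 0.707×0.375 = 0.26513 in, L = 6.3125 in. φR_n = 0.75 × 0.6 × 70 × 0.26513 × 6.3125 = 52.7 kips.
Base metal shear (0.3125 in plate): yield φR_n = 1.0×0.6×50×0.3125×6.3125 = 59.2 kips; rupture φR_n = 0.75×0.6×65×0.3125×6.3125 = 57.7 kips; take 57.7 kips (rupture).
Governing: min(52.7, 57.7) = 52.7 kips → weld metal.

52.7 kips (weld metal governs)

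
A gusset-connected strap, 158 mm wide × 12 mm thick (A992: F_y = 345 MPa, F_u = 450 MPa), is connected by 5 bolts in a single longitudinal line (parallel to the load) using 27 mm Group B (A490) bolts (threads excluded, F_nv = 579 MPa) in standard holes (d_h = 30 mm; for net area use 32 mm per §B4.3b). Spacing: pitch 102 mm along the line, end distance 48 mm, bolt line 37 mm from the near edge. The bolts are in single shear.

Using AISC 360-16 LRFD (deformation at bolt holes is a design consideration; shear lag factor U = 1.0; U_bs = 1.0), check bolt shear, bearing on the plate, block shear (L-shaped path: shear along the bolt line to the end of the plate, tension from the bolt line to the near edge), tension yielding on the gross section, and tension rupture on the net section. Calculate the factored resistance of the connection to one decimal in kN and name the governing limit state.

510.3 kN (net-section rupture governs)

Bolt shear: A_b = π(27)²/4 = 572.56 mm². φR_n = 0.75 × 579 × 572.56 × 5 × 1 = 1243.2 kN.
Bearing (12 mm plate, F_u = 450 MPa): end bolts L_c = 48 − 30/2 = 33, R_n = min(1.2×33×12×450, 2.4×27×12×450) = 213.84 kN/bolt; interior L_c = 102 − 30 = 72, R_n = 349.92 kN/bolt. φR_n = 0.75 × (1×213.84 + 4×349.92) = 1210.1 kN.
Block shear: shear path 1×[48+4×102] = 1×456 mm, A_gv = 5472, A_nv = 1×(456 − 4.5×32)×12 = 3744 mm²; tension to near edge: (37 − 0.5×32)×12 = 252 mm². R_n = min(0.6×450×3744, 0.6×345×5472) + 1.0×450×252 = min(1010.9, 1132.7) + 113.4 = 1124.3 kN. φR_n = 0.75 × 1124.3 = 843.2 kN.
Tension yield (gross): A_g = 158×12 = 1896 mm². φR_n = 0.90 × 345 × 1896 = 588.7 kN.
Tension rupture (net): A_n = (158 − 1×32)×12 = 1512 mm² (U = 1.0, A_e = A_n). φR_n = 0.75 × 450 × 1512 = 510.3 kN.
Governing: min(1243.2, 1210.1, 843.2, 588.7, 510.3) = 510.3 kN → net-section rupture.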